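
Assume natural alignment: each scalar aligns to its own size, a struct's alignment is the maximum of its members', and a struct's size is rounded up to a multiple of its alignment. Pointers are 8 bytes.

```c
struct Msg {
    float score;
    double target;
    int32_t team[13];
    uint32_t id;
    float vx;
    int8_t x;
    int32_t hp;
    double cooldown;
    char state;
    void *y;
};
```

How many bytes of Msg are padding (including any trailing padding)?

@0: score [4B, align 4] → 4
+4 pad (align 8)
@8: target [8B, align 8] → 16
@16: team [52B, align 4] → 68
@68: id [4B, align 4] → 72
@72: vx [4B, align 4] → 76
@76: x [1B, align 1] → 77
+3 pad (align 4)
@80: hp [4B, align 4] → 84
+4 pad (align 8)
@88: cooldown [8B, align 8] → 96
@96: state [1B, align 1] → 97
+7 pad (align 8)
@104: y [8B, align 8] → 112
size 112, align 8
data bytes 94, size 112 → padding 18

18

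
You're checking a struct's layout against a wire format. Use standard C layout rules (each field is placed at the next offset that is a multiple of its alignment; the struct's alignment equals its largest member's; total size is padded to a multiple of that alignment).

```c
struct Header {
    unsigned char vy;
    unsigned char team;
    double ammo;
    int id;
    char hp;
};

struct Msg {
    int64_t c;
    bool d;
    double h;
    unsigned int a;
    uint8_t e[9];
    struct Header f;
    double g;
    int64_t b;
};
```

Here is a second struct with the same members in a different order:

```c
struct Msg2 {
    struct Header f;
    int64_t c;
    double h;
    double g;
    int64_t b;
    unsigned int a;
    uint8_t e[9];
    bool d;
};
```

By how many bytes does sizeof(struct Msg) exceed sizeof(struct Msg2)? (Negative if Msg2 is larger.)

8

Header: @0: vy [1B, align 1] → 1; @1: team [1B, align 1] → 2; +6 pad (align 8); @8: ammo [8B, align 8] → 16; @16: id [4B, align 4] → 20; @20: hp [1B, align 1] → 21; +3 tail pad (align 8); size 24, align 8
@0: c [8B, align 8] → 8
@8: d [1B, align 1] → 9
+7 pad (align 8)
@16: h [8B, align 8] → 24
@24: a [4B, align 4] → 28
@28: e [9B, align 1] → 37
+3 pad (align 8)
@40: f [24B, align 8] → 64
@64: g [8B, align 8] → 72
@72: b [8B, align 8] → 80
size 80, align 8
— Msg2 —
@0: f [24B, align 8] → 24
@24: c [8B, align 8] → 32
@32: h [8B, align 8] → 40
@40: g [8B, align 8] → 48
@48: b [8B, align 8] → 56
@56: a [4B, align 4] → 60
@60: e [9B, align 1] → 69
@69: d [1B, align 1] → 70
+2 tail pad (align 8)
size 72, align 8
80 − 72 = 8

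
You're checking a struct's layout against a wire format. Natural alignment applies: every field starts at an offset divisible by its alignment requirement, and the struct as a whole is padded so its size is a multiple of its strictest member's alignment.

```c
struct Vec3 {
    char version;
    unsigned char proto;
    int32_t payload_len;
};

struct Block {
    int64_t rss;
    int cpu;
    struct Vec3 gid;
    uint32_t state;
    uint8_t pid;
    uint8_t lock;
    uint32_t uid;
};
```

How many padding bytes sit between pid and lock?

Vec3: version at 0 (size 1, align 1) → ends 1; proto at 1 (size 1, align 1) → ends 2; pad 2 to align 4 for payload_len; payload_len at 4 (size 4, align 4) → ends 8; total 8 bytes, alignment 4
rss at 0 (size 8, align 8) → ends 8
cpu at 8 (size 4, align 4) → ends 12
gid at 12 (size 8, align 4) → ends 20
state at 20 (size 4, align 4) → ends 24
pid at 24 (size 1, align 1) → ends 25
lock at 25 (size 1, align 1) → ends 26

0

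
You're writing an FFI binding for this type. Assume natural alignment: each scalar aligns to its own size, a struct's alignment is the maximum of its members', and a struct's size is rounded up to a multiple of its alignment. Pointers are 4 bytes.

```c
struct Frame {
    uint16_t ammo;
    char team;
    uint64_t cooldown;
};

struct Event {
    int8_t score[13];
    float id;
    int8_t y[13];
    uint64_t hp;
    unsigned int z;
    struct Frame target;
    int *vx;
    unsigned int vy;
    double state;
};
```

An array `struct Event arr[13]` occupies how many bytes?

1144

Frame: 0..2  ammo  (2B, 2-aligned); 2..3  team  (1B, 1-aligned); 3..8  -- padding (5B); 8..16  cooldown  (8B, 8-aligned); sizeof = 16, alignof = 8
0..13  score  (13B, 1-aligned)
13..16  -- padding (3B)
16..20  id  (4B, 4-aligned)
20..33  y  (13B, 1-aligned)
33..40  -- padding (7B)
40..48  hp  (8B, 8-aligned)
48..52  z  (4B, 4-aligned)
52..56  -- padding (4B)
56..72  target  (16B, 8-aligned)
72..76  vx  (4B, 4-aligned)
76..80  vy  (4B, 4-aligned)
80..88  state  (8B, 8-aligned)
sizeof = 88, alignof = 8
array of 13: 13 × 88 = 1144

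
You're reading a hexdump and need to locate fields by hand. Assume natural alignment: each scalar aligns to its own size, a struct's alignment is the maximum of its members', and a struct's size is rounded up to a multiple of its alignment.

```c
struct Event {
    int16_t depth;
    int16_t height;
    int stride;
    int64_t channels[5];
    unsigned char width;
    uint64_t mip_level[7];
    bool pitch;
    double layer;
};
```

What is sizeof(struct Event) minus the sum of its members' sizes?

14

@0: depth [2B, align 2] → 2
@2: height [2B, align 2] → 4
@4: stride [4B, align 4] → 8
@8: channels [40B, align 8] → 48
@48: width [1B, align 1] → 49
+7 pad (align 8)
@56: mip_level [56B, align 8] → 112
@112: pitch [1B, align 1] → 113
+7 pad (align 8)
@120: layer [8B, align 8] → 128
size 128, align 8
data bytes 114, size 128 → padding 14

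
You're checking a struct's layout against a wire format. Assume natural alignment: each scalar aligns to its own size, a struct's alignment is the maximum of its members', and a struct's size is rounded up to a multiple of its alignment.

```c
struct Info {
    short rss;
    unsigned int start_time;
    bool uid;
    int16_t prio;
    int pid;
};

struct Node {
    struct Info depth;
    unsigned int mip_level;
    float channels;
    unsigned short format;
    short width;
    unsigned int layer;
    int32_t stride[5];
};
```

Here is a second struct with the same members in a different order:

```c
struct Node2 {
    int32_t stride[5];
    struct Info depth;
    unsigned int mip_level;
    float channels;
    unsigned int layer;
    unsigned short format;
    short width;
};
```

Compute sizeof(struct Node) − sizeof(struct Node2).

Info: @0: rss [2B, align 2] → 2; +2 pad (align 4); @4: start_time [4B, align 4] → 8; @8: uid [1B, align 1] → 9; +1 pad (align 2); @10: prio [2B, align 2] → 12; @12: pid [4B, align 4] → 16; size 16, align 4
@0: depth [16B, align 4] → 16
@16: mip_level [4B, align 4] → 20
@20: channels [4B, align 4] → 24
@24: format [2B, align 2] → 26
@26: width [2B, align 2] → 28
@28: layer [4B, align 4] → 32
@32: stride [20B, align 4] → 52
size 52, align 4
— Node2 —
@0: stride [20B, align 4] → 20
@20: depth [16B, align 4] → 36
@36: mip_level [4B, align 4] → 40
@40: channels [4B, align 4] → 44
@44: layer [4B, align 4] → 48
@48: format [2B, align 2] → 50
@50: width [2B, align 2] → 52
size 52, align 4
52 − 52 = 0

0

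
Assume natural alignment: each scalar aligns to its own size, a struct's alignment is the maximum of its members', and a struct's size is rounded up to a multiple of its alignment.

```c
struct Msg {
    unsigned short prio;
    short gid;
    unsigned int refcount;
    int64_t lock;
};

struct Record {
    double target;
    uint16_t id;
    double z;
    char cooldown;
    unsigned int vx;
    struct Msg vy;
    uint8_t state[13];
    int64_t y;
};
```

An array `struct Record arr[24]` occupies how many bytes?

Msg: @0: prio [2B, align 2] → 2; @2: gid [2B, align 2] → 4; @4: refcount [4B, align 4] → 8; @8: lock [8B, align 8] → 16; size 16, align 8
@0: target [8B, align 8] → 8
@8: id [2B, align 2] → 10
+6 pad (align 8)
@16: z [8B, align 8] → 24
@24: cooldown [1B, align 1] → 25
+3 pad (align 4)
@28: vx [4B, align 4] → 32
@32: vy [16B, align 8] → 48
@48: state [13B, align 1] → 61
+3 pad (align 8)
@64: y [8B, align 8] → 72
size 72, align 8
array of 24: 24 × 72 = 1728

1728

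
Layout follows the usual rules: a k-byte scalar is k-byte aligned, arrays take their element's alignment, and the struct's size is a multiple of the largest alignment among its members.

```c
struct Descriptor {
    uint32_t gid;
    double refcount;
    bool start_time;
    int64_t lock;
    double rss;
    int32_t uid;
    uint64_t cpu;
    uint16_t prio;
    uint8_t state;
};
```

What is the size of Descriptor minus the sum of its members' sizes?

gid at 0 (size 4, align 4) → ends 4
pad 4 to align 8 for refcount
refcount at 8 (size 8, align 8) → ends 16
start_time at 16 (size 1, align 1) → ends 17
pad 7 to align 8 for lock
lock at 24 (size 8, align 8) → ends 32
rss at 32 (size 8, align 8) → ends 40
uid at 40 (size 4, align 4) → ends 44
pad 4 to align 8 for cpu
cpu at 48 (size 8, align 8) → ends 56
prio at 56 (size 2, align 2) → ends 58
state at 58 (size 1, align 1) → ends 59
tail pad 5 to reach multiple of 8
total 64 bytes, alignment 8
data bytes 44, size 64 → padding 20

20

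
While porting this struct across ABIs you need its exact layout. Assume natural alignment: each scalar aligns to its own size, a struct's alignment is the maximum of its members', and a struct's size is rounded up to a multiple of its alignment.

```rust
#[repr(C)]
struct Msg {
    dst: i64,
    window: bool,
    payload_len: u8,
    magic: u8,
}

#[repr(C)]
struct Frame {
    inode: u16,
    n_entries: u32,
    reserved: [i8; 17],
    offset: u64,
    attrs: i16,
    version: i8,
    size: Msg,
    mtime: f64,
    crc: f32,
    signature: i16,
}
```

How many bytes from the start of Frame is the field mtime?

64

Msg: dst at 0 (size 8, align 8) → ends 8; window at 8 (size 1, align 1) → ends 9; payload_len at 9 (size 1, align 1) → ends 10; magic at 10 (size 1, align 1) → ends 11; tail pad 5 to reach multiple of 8; total 16 bytes, alignment 8
inode at 0 (size 2, align 2) → ends 2
pad 2 to align 4 for n_entries
n_entries at 4 (size 4, align 4) → ends 8
reserved at 8 (size 17, align 1) → ends 25
pad 7 to align 8 for offset
offset at 32 (size 8, align 8) → ends 40
attrs at 40 (size 2, align 2) → ends 42
version at 42 (size 1, align 1) → ends 43
pad 5 to align 8 for size
size at 48 (size 16, align 8) → ends 64
mtime at 64 (size 8, align 8) → ends 72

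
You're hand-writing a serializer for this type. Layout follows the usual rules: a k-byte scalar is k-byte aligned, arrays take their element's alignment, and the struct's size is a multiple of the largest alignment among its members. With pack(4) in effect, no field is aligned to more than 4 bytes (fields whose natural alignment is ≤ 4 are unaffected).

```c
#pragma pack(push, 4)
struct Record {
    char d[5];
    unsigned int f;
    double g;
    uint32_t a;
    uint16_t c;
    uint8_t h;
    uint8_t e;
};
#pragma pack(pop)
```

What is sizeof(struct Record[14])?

0..5  d  (5B, 1-aligned)
5..8  -- padding (3B)
8..12  f  (4B, 4-aligned)
12..20  g  (8B, 4-aligned)
20..24  a  (4B, 4-aligned)
24..26  c  (2B, 2-aligned)
26..27  h  (1B, 1-aligned)
27..28  e  (1B, 1-aligned)
sizeof = 28, alignof = 4
array of 14: 14 × 28 = 392

392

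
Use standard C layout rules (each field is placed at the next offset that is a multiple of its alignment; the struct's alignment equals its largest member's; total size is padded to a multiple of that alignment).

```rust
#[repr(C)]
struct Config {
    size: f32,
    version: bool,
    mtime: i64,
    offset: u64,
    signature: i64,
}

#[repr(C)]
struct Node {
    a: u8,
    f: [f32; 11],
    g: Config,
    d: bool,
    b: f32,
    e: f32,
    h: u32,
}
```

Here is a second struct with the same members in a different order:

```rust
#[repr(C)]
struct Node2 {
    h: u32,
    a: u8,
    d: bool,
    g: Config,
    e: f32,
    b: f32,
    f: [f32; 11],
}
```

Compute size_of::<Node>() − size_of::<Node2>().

0

Config: size at 0 (size 4, align 4) → ends 4; version at 4 (size 1, align 1) → ends 5; pad 3 to align 8 for mtime; mtime at 8 (size 8, align 8) → ends 16; offset at 16 (size 8, align 8) → ends 24; signature at 24 (size 8, align 8) → ends 32; total 32 bytes, alignment 8
a at 0 (size 1, align 1) → ends 1
pad 3 to align 4 for f
f at 4 (size 44, align 4) → ends 48
g at 48 (size 32, align 8) → ends 80
d at 80 (size 1, align 1) → ends 81
pad 3 to align 4 for b
b at 84 (size 4, align 4) → ends 88
e at 88 (size 4, align 4) → ends 92
h at 92 (size 4, align 4) → ends 96
total 96 bytes, alignment 8
— Node2 —
h at 0 (size 4, align 4) → ends 4
a at 4 (size 1, align 1) → ends 5
d at 5 (size 1, align 1) → ends 6
pad 2 to align 8 for g
g at 8 (size 32, align 8) → ends 40
e at 40 (size 4, align 4) → ends 44
b at 44 (size 4, align 4) → ends 48
f at 48 (size 44, align 4) → ends 92
tail pad 4 to reach multiple of 8
total 96 bytes, alignment 8
96 − 96 = 0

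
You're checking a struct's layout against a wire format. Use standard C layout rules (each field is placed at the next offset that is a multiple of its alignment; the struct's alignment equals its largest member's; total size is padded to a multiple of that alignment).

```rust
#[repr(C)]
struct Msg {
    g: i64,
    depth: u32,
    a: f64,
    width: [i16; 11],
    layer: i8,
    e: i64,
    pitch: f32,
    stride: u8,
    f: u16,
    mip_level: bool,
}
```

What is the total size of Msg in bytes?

@0: g [8B, align 8] → 8
@8: depth [4B, align 4] → 12
+4 pad (align 8)
@16: a [8B, align 8] → 24
@24: width [22B, align 2] → 46
@46: layer [1B, align 1] → 47
+1 pad (align 8)
@48: e [8B, align 8] → 56
@56: pitch [4B, align 4] → 60
@60: stride [1B, align 1] → 61
+1 pad (align 2)
@62: f [2B, align 2] → 64
@64: mip_level [1B, align 1] → 65
+7 tail pad (align 8)
size 72, align 8

72 bytes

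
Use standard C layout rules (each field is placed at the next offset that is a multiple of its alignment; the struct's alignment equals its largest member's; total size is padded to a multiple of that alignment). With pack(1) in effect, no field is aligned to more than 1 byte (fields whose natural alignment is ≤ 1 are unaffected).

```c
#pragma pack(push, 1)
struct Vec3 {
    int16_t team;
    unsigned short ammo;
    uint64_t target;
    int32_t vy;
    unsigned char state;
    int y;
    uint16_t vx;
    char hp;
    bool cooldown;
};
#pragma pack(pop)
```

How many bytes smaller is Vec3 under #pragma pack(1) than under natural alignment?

7

natural layout:
  team at 0 (size 2, align 2) → ends 2
  ammo at 2 (size 2, align 2) → ends 4
  pad 4 to align 8 for target
  target at 8 (size 8, align 8) → ends 16
  vy at 16 (size 4, align 4) → ends 20
  state at 20 (size 1, align 1) → ends 21
  pad 3 to align 4 for y
  y at 24 (size 4, align 4) → ends 28
  vx at 28 (size 2, align 2) → ends 30
  hp at 30 (size 1, align 1) → ends 31
  cooldown at 31 (size 1, align 1) → ends 32
  total 32 bytes, alignment 8
packed(1) layout:
  team at 0 (size 2, align 1) → ends 2
  ammo at 2 (size 2, align 1) → ends 4
  target at 4 (size 8, align 1) → ends 12
  vy at 12 (size 4, align 1) → ends 16
  state at 16 (size 1, align 1) → ends 17
  y at 17 (size 4, align 1) → ends 21
  vx at 21 (size 2, align 1) → ends 23
  hp at 23 (size 1, align 1) → ends 24
  cooldown at 24 (size 1, align 1) → ends 25
  total 25 bytes, alignment 1
32 − 25 = 7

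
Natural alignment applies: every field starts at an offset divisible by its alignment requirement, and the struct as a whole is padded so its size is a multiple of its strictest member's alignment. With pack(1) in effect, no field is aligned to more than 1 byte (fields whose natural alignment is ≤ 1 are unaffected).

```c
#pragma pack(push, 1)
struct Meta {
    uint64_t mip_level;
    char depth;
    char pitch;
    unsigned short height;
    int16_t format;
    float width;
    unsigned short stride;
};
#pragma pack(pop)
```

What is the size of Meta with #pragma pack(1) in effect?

mip_level at 0 (size 8, align 1) → ends 8
depth at 8 (size 1, align 1) → ends 9
pitch at 9 (size 1, align 1) → ends 10
height at 10 (size 2, align 1) → ends 12
format at 12 (size 2, align 1) → ends 14
width at 14 (size 4, align 1) → ends 18
stride at 18 (size 2, align 1) → ends 20
total 20 bytes, alignment 1

20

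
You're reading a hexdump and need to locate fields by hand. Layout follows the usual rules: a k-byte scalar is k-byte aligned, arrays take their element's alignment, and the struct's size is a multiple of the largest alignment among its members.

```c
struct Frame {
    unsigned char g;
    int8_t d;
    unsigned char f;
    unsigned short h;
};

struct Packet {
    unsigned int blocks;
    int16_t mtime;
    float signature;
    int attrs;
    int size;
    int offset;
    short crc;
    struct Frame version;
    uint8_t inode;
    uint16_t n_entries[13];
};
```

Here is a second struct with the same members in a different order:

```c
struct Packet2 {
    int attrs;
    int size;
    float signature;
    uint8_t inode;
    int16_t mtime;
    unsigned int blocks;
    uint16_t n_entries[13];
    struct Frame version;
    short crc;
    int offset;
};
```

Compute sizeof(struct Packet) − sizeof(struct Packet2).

0

Frame: @0: g [1B, align 1] → 1; @1: d [1B, align 1] → 2; @2: f [1B, align 1] → 3; +1 pad (align 2); @4: h [2B, align 2] → 6; size 6, align 2
@0: blocks [4B, align 4] → 4
@4: mtime [2B, align 2] → 6
+2 pad (align 4)
@8: signature [4B, align 4] → 12
@12: attrs [4B, align 4] → 16
@16: size [4B, align 4] → 20
@20: offset [4B, align 4] → 24
@24: crc [2B, align 2] → 26
@26: version [6B, align 2] → 32
@32: inode [1B, align 1] → 33
+1 pad (align 2)
@34: n_entries [26B, align 2] → 60
size 60, align 4
— Packet2 —
@0: attrs [4B, align 4] → 4
@4: size [4B, align 4] → 8
@8: signature [4B, align 4] → 12
@12: inode [1B, align 1] → 13
+1 pad (align 2)
@14: mtime [2B, align 2] → 16
@16: blocks [4B, align 4] → 20
@20: n_entries [26B, align 2] → 46
@46: version [6B, align 2] → 52
@52: crc [2B, align 2] → 54
+2 pad (align 4)
@56: offset [4B, align 4] → 60
size 60, align 4
60 − 60 = 0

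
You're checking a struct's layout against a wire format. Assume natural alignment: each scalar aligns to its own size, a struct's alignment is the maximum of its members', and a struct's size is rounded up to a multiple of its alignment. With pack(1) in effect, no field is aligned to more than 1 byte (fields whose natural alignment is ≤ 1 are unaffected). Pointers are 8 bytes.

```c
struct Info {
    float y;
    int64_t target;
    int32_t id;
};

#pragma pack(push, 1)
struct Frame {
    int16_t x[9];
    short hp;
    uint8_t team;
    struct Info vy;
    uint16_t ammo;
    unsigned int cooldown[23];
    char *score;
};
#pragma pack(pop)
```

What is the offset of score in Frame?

Info: 0..4  y  (4B, 4-aligned); 4..8  -- padding (4B); 8..16  target  (8B, 8-aligned); 16..20  id  (4B, 4-aligned); 20..24  -- tail padding (4B); sizeof = 24, alignof = 8
0..18  x  (18B, 1-aligned)
18..20  hp  (2B, 1-aligned)
20..21  team  (1B, 1-aligned)
21..45  vy  (24B, 1-aligned)
45..47  ammo  (2B, 1-aligned)
47..139  cooldown  (92B, 1-aligned)
139..147  score  (8B, 1-aligned)

139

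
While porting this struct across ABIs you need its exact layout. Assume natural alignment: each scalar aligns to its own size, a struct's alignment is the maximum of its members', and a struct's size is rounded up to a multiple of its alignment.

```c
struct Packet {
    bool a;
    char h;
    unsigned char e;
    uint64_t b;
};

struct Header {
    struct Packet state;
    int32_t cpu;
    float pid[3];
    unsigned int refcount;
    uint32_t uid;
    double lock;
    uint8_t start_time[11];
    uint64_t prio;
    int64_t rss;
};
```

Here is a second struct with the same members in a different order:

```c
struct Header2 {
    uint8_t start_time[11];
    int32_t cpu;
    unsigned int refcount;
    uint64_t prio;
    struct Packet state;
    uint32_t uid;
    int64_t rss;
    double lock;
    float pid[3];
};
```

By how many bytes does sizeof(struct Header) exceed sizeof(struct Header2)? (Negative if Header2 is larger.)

-8

Packet: a at 0 (size 1, align 1) → ends 1; h at 1 (size 1, align 1) → ends 2; e at 2 (size 1, align 1) → ends 3; pad 5 to align 8 for b; b at 8 (size 8, align 8) → ends 16; total 16 bytes, alignment 8
state at 0 (size 16, align 8) → ends 16
cpu at 16 (size 4, align 4) → ends 20
pid at 20 (size 12, align 4) → ends 32
refcount at 32 (size 4, align 4) → ends 36
uid at 36 (size 4, align 4) → ends 40
lock at 40 (size 8, align 8) → ends 48
start_time at 48 (size 11, align 1) → ends 59
pad 5 to align 8 for prio
prio at 64 (size 8, align 8) → ends 72
rss at 72 (size 8, align 8) → ends 80
total 80 bytes, alignment 8
— Header2 —
start_time at 0 (size 11, align 1) → ends 11
pad 1 to align 4 for cpu
cpu at 12 (size 4, align 4) → ends 16
refcount at 16 (size 4, align 4) → ends 20
pad 4 to align 8 for prio
prio at 24 (size 8, align 8) → ends 32
state at 32 (size 16, align 8) → ends 48
uid at 48 (size 4, align 4) → ends 52
pad 4 to align 8 for rss
rss at 56 (size 8, align 8) → ends 64
lock at 64 (size 8, align 8) → ends 72
pid at 72 (size 12, align 4) → ends 84
tail pad 4 to reach multiple of 8
total 88 bytes, alignment 8
80 − 88 = -8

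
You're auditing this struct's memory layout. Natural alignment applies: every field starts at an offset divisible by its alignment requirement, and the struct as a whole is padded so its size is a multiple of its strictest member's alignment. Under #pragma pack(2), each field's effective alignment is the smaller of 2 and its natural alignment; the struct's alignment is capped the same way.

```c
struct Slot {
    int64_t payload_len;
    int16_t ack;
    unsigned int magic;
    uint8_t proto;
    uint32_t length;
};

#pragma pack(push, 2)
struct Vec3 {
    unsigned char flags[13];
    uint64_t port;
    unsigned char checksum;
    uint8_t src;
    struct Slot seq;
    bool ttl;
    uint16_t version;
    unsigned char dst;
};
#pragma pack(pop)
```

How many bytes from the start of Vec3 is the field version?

Slot: @0: payload_len [8B, align 8] → 8; @8: ack [2B, align 2] → 10; +2 pad (align 4); @12: magic [4B, align 4] → 16; @16: proto [1B, align 1] → 17; +3 pad (align 4); @20: length [4B, align 4] → 24; size 24, align 8
@0: flags [13B, align 1] → 13
+1 pad (align 2)
@14: port [8B, align 2] → 22
@22: checksum [1B, align 1] → 23
@23: src [1B, align 1] → 24
@24: seq [24B, align 2] → 48
@48: ttl [1B, align 1] → 49
+1 pad (align 2)
@50: version [2B, align 2] → 52

50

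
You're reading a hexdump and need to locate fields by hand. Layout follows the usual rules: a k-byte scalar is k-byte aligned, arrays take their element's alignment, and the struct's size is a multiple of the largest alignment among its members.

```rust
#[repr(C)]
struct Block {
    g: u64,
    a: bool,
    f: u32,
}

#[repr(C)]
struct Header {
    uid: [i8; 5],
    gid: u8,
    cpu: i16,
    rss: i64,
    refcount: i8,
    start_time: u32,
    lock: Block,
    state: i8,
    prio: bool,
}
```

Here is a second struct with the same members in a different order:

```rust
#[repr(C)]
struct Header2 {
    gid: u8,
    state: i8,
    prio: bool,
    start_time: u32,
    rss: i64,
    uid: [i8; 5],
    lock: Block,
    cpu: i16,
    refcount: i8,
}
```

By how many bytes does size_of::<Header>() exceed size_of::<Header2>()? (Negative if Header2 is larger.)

0

Block: g at 0 (size 8, align 8) → ends 8; a at 8 (size 1, align 1) → ends 9; pad 3 to align 4 for f; f at 12 (size 4, align 4) → ends 16; total 16 bytes, alignment 8
uid at 0 (size 5, align 1) → ends 5
gid at 5 (size 1, align 1) → ends 6
cpu at 6 (size 2, align 2) → ends 8
rss at 8 (size 8, align 8) → ends 16
refcount at 16 (size 1, align 1) → ends 17
pad 3 to align 4 for start_time
start_time at 20 (size 4, align 4) → ends 24
lock at 24 (size 16, align 8) → ends 40
state at 40 (size 1, align 1) → ends 41
prio at 41 (size 1, align 1) → ends 42
tail pad 6 to reach multiple of 8
total 48 bytes, alignment 8
— Header2 —
gid at 0 (size 1, align 1) → ends 1
state at 1 (size 1, align 1) → ends 2
prio at 2 (size 1, align 1) → ends 3
pad 1 to align 4 for start_time
start_time at 4 (size 4, align 4) → ends 8
rss at 8 (size 8, align 8) → ends 16
uid at 16 (size 5, align 1) → ends 21
pad 3 to align 8 for lock
lock at 24 (size 16, align 8) → ends 40
cpu at 40 (size 2, align 2) → ends 42
refcount at 42 (size 1, align 1) → ends 43
tail pad 5 to reach multiple of 8
total 48 bytes, alignment 8
48 − 48 = 0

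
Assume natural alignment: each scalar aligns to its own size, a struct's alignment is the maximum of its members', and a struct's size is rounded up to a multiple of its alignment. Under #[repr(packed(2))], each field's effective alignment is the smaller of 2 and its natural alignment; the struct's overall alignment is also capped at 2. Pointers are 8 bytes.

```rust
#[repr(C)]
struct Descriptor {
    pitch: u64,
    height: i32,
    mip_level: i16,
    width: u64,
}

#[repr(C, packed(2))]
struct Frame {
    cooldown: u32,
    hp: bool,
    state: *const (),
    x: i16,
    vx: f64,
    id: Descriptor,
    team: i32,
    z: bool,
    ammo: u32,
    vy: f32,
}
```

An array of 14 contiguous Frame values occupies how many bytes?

868

Descriptor: @0: pitch [8B, align 8] → 8; @8: height [4B, align 4] → 12; @12: mip_level [2B, align 2] → 14; +2 pad (align 8); @16: width [8B, align 8] → 24; size 24, align 8
@0: cooldown [4B, align 2] → 4
@4: hp [1B, align 1] → 5
+1 pad (align 2)
@6: state [8B, align 2] → 14
@14: x [2B, align 2] → 16
@16: vx [8B, align 2] → 24
@24: id [24B, align 2] → 48
@48: team [4B, align 2] → 52
@52: z [1B, align 1] → 53
+1 pad (align 2)
@54: ammo [4B, align 2] → 58
@58: vy [4B, align 2] → 62
size 62, align 2
array of 14: 14 × 62 = 868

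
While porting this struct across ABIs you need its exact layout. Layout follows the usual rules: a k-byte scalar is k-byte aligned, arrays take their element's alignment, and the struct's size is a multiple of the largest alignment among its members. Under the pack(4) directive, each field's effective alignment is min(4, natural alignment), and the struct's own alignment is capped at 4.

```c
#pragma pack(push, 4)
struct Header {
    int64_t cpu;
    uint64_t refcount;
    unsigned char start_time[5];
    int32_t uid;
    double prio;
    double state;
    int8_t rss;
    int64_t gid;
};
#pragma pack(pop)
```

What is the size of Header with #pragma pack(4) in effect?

56

cpu at 0 (size 8, align 4) → ends 8
refcount at 8 (size 8, align 4) → ends 16
start_time at 16 (size 5, align 1) → ends 21
pad 3 to align 4 for uid
uid at 24 (size 4, align 4) → ends 28
prio at 28 (size 8, align 4) → ends 36
state at 36 (size 8, align 4) → ends 44
rss at 44 (size 1, align 1) → ends 45
pad 3 to align 4 for gid
gid at 48 (size 8, align 4) → ends 56
total 56 bytes, alignment 4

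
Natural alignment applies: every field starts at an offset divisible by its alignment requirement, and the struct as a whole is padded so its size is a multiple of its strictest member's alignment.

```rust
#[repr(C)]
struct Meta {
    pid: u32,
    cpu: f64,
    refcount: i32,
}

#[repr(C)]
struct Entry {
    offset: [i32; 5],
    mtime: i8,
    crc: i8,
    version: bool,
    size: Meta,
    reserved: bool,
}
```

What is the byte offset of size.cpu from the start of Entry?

Meta: @0: pid [4B, align 4] → 4; +4 pad (align 8); @8: cpu [8B, align 8] → 16; @16: refcount [4B, align 4] → 20; +4 tail pad (align 8); size 24, align 8
@0: offset [20B, align 4] → 20
@20: mtime [1B, align 1] → 21
@21: crc [1B, align 1] → 22
@22: version [1B, align 1] → 23
+1 pad (align 8)
@24: size [24B, align 8] → 48
within Meta: cpu at 8
24 + 8 = 32

32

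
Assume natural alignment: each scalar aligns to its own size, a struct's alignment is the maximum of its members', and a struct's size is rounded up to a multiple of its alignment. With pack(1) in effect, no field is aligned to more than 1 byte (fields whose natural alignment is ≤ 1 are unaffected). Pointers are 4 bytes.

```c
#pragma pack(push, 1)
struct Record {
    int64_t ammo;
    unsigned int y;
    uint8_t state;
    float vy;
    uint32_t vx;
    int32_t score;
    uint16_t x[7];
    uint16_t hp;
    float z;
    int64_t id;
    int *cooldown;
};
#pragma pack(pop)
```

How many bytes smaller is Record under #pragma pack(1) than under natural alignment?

7

natural layout:
  @0: ammo [8B, align 8] → 8
  @8: y [4B, align 4] → 12
  @12: state [1B, align 1] → 13
  +3 pad (align 4)
  @16: vy [4B, align 4] → 20
  @20: vx [4B, align 4] → 24
  @24: score [4B, align 4] → 28
  @28: x [14B, align 2] → 42
  @42: hp [2B, align 2] → 44
  @44: z [4B, align 4] → 48
  @48: id [8B, align 8] → 56
  @56: cooldown [4B, align 4] → 60
  +4 tail pad (align 8)
  size 64, align 8
packed(1) layout:
  @0: ammo [8B, align 1] → 8
  @8: y [4B, align 1] → 12
  @12: state [1B, align 1] → 13
  @13: vy [4B, align 1] → 17
  @17: vx [4B, align 1] → 21
  @21: score [4B, align 1] → 25
  @25: x [14B, align 1] → 39
  @39: hp [2B, align 1] → 41
  @41: z [4B, align 1] → 45
  @45: id [8B, align 1] → 53
  @53: cooldown [4B, align 1] → 57
  size 57, align 1
64 − 57 = 7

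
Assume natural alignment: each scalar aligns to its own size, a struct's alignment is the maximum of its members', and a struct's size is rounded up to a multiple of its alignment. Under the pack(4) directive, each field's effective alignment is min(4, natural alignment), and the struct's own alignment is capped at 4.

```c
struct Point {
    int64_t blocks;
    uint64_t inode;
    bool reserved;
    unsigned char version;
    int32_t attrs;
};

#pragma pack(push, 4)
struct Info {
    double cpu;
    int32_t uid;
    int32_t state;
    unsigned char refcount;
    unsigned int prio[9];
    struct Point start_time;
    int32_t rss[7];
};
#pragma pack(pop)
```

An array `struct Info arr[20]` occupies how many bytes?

Point: @0: blocks [8B, align 8] → 8; @8: inode [8B, align 8] → 16; @16: reserved [1B, align 1] → 17; @17: version [1B, align 1] → 18; +2 pad (align 4); @20: attrs [4B, align 4] → 24; size 24, align 8
@0: cpu [8B, align 4] → 8
@8: uid [4B, align 4] → 12
@12: state [4B, align 4] → 16
@16: refcount [1B, align 1] → 17
+3 pad (align 4)
@20: prio [36B, align 4] → 56
@56: start_time [24B, align 4] → 80
@80: rss [28B, align 4] → 108
size 108, align 4
array of 20: 20 × 108 = 2160

2160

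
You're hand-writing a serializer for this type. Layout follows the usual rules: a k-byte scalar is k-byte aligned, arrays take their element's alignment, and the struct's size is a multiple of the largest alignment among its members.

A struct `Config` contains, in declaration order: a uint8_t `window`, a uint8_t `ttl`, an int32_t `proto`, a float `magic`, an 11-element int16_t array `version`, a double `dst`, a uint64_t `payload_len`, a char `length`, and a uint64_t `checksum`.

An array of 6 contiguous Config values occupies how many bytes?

432

0..1  window  (1B, 1-aligned)
1..2  ttl  (1B, 1-aligned)
2..4  -- padding (2B)
4..8  proto  (4B, 4-aligned)
8..12  magic  (4B, 4-aligned)
12..34  version  (22B, 2-aligned)
34..40  -- padding (6B)
40..48  dst  (8B, 8-aligned)
48..56  payload_len  (8B, 8-aligned)
56..57  length  (1B, 1-aligned)
57..64  -- padding (7B)
64..72  checksum  (8B, 8-aligned)
sizeof = 72, alignof = 8
array of 6: 6 × 72 = 432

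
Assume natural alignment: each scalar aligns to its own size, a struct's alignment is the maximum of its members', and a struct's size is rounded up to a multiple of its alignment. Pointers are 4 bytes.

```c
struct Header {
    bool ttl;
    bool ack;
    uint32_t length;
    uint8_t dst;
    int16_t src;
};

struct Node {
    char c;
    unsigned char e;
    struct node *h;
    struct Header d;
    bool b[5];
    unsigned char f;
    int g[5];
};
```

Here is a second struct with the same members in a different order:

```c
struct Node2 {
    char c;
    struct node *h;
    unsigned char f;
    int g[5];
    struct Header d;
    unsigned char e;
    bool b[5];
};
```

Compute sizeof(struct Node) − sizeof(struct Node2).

-4

Header: 0..1  ttl  (1B, 1-aligned); 1..2  ack  (1B, 1-aligned); 2..4  -- padding (2B); 4..8  length  (4B, 4-aligned); 8..9  dst  (1B, 1-aligned); 9..10  -- padding (1B); 10..12  src  (2B, 2-aligned); sizeof = 12, alignof = 4
0..1  c  (1B, 1-aligned)
1..2  e  (1B, 1-aligned)
2..4  -- padding (2B)
4..8  h  (4B, 4-aligned)
8..20  d  (12B, 4-aligned)
20..25  b  (5B, 1-aligned)
25..26  f  (1B, 1-aligned)
26..28  -- padding (2B)
28..48  g  (20B, 4-aligned)
sizeof = 48, alignof = 4
— Node2 —
0..1  c  (1B, 1-aligned)
1..4  -- padding (3B)
4..8  h  (4B, 4-aligned)
8..9  f  (1B, 1-aligned)
9..12  -- padding (3B)
12..32  g  (20B, 4-aligned)
32..44  d  (12B, 4-aligned)
44..45  e  (1B, 1-aligned)
45..50  b  (5B, 1-aligned)
50..52  -- tail padding (2B)
sizeof = 52, alignof = 4
48 − 52 = -4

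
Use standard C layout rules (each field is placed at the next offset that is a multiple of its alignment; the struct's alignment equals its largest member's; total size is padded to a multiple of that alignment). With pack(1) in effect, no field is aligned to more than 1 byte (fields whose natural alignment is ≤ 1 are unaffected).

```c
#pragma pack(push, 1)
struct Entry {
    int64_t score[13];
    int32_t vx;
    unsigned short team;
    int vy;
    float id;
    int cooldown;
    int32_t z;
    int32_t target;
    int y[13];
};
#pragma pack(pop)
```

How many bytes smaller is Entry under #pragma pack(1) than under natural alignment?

natural layout:
  score at 0 (size 104, align 8) → ends 104
  vx at 104 (size 4, align 4) → ends 108
  team at 108 (size 2, align 2) → ends 110
  pad 2 to align 4 for vy
  vy at 112 (size 4, align 4) → ends 116
  id at 116 (size 4, align 4) → ends 120
  cooldown at 120 (size 4, align 4) → ends 124
  z at 124 (size 4, align 4) → ends 128
  target at 128 (size 4, align 4) → ends 132
  y at 132 (size 52, align 4) → ends 184
  total 184 bytes, alignment 8
packed(1) layout:
  score at 0 (size 104, align 1) → ends 104
  vx at 104 (size 4, align 1) → ends 108
  team at 108 (size 2, align 1) → ends 110
  vy at 110 (size 4, align 1) → ends 114
  id at 114 (size 4, align 1) → ends 118
  cooldown at 118 (size 4, align 1) → ends 122
  z at 122 (size 4, align 1) → ends 126
  target at 126 (size 4, align 1) → ends 130
  y at 130 (size 52, align 1) → ends 182
  total 182 bytes, alignment 1
184 − 182 = 2

2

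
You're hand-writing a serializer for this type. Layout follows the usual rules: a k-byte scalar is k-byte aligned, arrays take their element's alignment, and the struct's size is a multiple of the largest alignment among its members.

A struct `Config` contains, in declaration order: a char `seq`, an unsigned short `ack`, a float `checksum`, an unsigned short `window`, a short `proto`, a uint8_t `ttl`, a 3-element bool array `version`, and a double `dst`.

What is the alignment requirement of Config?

8

member alignments: seq=1, ack=2, checksum=4, window=2, proto=2, ttl=1, version=1, dst=8
max = 8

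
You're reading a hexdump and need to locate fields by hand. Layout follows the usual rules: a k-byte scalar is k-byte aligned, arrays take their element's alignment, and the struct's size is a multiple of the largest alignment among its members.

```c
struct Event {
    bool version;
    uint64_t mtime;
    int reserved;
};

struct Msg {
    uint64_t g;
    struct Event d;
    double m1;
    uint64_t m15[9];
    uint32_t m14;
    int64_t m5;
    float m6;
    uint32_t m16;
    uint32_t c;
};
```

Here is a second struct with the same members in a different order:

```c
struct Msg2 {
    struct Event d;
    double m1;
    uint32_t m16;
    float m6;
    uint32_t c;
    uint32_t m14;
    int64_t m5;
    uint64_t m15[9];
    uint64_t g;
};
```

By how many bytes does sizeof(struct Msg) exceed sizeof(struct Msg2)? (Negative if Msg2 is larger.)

Event: @0: version [1B, align 1] → 1; +7 pad (align 8); @8: mtime [8B, align 8] → 16; @16: reserved [4B, align 4] → 20; +4 tail pad (align 8); size 24, align 8
@0: g [8B, align 8] → 8
@8: d [24B, align 8] → 32
@32: m1 [8B, align 8] → 40
@40: m15 [72B, align 8] → 112
@112: m14 [4B, align 4] → 116
+4 pad (align 8)
@120: m5 [8B, align 8] → 128
@128: m6 [4B, align 4] → 132
@132: m16 [4B, align 4] → 136
@136: c [4B, align 4] → 140
+4 tail pad (align 8)
size 144, align 8
— Msg2 —
@0: d [24B, align 8] → 24
@24: m1 [8B, align 8] → 32
@32: m16 [4B, align 4] → 36
@36: m6 [4B, align 4] → 40
@40: c [4B, align 4] → 44
@44: m14 [4B, align 4] → 48
@48: m5 [8B, align 8] → 56
@56: m15 [72B, align 8] → 128
@128: g [8B, align 8] → 136
size 136, align 8
144 − 136 = 8

8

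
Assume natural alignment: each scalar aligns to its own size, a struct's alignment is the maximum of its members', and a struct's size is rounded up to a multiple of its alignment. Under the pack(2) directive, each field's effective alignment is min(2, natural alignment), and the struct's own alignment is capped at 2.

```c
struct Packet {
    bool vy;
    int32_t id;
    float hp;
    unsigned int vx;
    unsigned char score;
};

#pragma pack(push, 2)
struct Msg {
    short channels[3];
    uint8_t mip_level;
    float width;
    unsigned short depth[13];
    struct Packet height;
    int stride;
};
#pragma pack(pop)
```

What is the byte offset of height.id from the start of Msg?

Packet: vy at 0 (size 1, align 1) → ends 1; pad 3 to align 4 for id; id at 4 (size 4, align 4) → ends 8; hp at 8 (size 4, align 4) → ends 12; vx at 12 (size 4, align 4) → ends 16; score at 16 (size 1, align 1) → ends 17; tail pad 3 to reach multiple of 4; total 20 bytes, alignment 4
channels at 0 (size 6, align 2) → ends 6
mip_level at 6 (size 1, align 1) → ends 7
pad 1 to align 2 for width
width at 8 (size 4, align 2) → ends 12
depth at 12 (size 26, align 2) → ends 38
height at 38 (size 20, align 2) → ends 58
within Packet: id at 4
38 + 4 = 42

42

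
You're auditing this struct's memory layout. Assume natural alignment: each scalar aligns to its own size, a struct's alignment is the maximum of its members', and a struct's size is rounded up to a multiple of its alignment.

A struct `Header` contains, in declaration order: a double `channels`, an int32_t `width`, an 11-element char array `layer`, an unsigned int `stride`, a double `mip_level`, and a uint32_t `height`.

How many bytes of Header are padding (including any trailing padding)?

9

@0: channels [8B, align 8] → 8
@8: width [4B, align 4] → 12
@12: layer [11B, align 1] → 23
+1 pad (align 4)
@24: stride [4B, align 4] → 28
+4 pad (align 8)
@32: mip_level [8B, align 8] → 40
@40: height [4B, align 4] → 44
+4 tail pad (align 8)
size 48, align 8
data bytes 39, size 48 → padding 9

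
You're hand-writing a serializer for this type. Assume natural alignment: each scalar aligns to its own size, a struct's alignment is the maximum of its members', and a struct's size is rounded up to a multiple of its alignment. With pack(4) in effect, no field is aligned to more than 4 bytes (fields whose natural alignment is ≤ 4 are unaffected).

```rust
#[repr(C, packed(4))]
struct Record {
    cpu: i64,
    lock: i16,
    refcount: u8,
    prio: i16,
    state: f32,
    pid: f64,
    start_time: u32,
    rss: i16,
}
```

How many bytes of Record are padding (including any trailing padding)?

5

cpu at 0 (size 8, align 4) → ends 8
lock at 8 (size 2, align 2) → ends 10
refcount at 10 (size 1, align 1) → ends 11
pad 1 to align 2 for prio
prio at 12 (size 2, align 2) → ends 14
pad 2 to align 4 for state
state at 16 (size 4, align 4) → ends 20
pid at 20 (size 8, align 4) → ends 28
start_time at 28 (size 4, align 4) → ends 32
rss at 32 (size 2, align 2) → ends 34
tail pad 2 to reach multiple of 4
total 36 bytes, alignment 4
data bytes 31, size 36 → padding 5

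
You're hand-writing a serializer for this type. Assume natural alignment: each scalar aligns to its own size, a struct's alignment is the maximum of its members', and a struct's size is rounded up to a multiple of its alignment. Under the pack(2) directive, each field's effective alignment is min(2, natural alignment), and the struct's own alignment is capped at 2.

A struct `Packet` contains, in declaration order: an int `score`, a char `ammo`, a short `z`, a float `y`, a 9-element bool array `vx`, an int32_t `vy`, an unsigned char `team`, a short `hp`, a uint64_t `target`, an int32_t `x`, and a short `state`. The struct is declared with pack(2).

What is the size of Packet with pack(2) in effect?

44

0..4  score  (4B, 2-aligned)
4..5  ammo  (1B, 1-aligned)
5..6  -- padding (1B)
6..8  z  (2B, 2-aligned)
8..12  y  (4B, 2-aligned)
12..21  vx  (9B, 1-aligned)
21..22  -- padding (1B)
22..26  vy  (4B, 2-aligned)
26..27  team  (1B, 1-aligned)
27..28  -- padding (1B)
28..30  hp  (2B, 2-aligned)
30..38  target  (8B, 2-aligned)
38..42  x  (4B, 2-aligned)
42..44  state  (2B, 2-aligned)
sizeof = 44, alignof = 2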